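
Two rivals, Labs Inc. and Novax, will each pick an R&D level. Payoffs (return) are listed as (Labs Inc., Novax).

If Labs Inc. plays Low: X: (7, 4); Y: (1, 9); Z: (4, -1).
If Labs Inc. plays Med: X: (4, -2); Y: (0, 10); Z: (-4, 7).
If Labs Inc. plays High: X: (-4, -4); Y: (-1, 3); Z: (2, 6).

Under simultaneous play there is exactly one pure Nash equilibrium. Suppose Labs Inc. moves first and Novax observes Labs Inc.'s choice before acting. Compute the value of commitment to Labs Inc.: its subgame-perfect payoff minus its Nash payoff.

Work backward from Novax's decision.
- Low: BR = Y, leader payoff 1.
- Med: BR = Y, leader payoff 0.
- High: BR = Z, leader payoff 2.
Maximizing over 1, 0, 2, Labs Inc. chooses High. Subgame-perfect outcome: (High, Z) with payoffs (2, 6).
For the simultaneous game, intersect best replies.
Labs Inc.'s best replies: X→Low; Y→Low; Z→Low.
Novax's best replies: Low→Y; Med→Y; High→Z.
Only (Low, Y) has each player best-responding; Nash payoffs (1, 9).
Labs Inc.'s commitment gain: 2 − 1 = 1.

1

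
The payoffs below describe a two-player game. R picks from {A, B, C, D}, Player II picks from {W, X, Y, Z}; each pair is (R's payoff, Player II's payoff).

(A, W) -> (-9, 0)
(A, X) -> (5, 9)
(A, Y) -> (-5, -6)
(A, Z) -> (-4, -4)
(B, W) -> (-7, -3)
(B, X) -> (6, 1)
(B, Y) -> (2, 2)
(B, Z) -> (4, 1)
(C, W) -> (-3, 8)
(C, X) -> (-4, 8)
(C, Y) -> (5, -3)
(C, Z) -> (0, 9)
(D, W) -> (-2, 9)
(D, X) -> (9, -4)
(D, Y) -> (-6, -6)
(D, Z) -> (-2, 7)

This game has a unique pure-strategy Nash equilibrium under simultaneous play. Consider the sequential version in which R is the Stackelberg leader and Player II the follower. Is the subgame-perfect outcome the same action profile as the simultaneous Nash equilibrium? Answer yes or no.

Backward induction with R moving first.
- A: Player II compares 0, 9, -6, -4 and picks X; R would get 5.
- B: Player II compares -3, 1, 2, 1 and picks Y; R would get 2.
- C: Player II compares 8, 8, -3, 9 and picks Z; R would get 0.
- D: Player II compares 9, -4, -6, 7 and picks W; R would get -2.
Among 5, 2, 0, -2, the best is 5 at A. Subgame-perfect outcome: (A, X) with payoffs (5, 9).
Now find the simultaneous Nash equilibrium.
R's best replies: W→D; X→D; Y→C; Z→B.
Player II's best replies: A→X; B→Y; C→Z; D→W.
The unique mutual best reply is (D, W), giving (-2, 9).
Sequential outcome (A, X) differs from the Nash profile (D, W).

no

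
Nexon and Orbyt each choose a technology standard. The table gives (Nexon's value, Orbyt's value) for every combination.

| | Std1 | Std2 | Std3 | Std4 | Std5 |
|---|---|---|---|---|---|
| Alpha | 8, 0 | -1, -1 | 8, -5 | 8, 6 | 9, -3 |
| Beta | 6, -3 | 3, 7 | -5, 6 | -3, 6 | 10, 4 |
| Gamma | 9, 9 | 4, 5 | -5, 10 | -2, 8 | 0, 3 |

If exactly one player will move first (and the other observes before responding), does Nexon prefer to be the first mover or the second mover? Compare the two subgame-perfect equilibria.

second

If Nexon leads: Orbyt's best replies are Alpha→Std4, Beta→Std2, Gamma→Std3; Nexon's induced payoffs 8, 3, -5; outcome (Alpha, Std4), payoffs (8, 6).
If Orbyt leads: Nexon's best replies are Std1→Gamma, Std2→Gamma, Std3→Alpha, Std4→Alpha, Std5→Beta; Orbyt's induced payoffs 9, 5, -5, 6, 4; outcome (Gamma, Std1), payoffs (9, 9).
Nexon gets 8 moving first and 9 moving second, so Nexon prefers to move second.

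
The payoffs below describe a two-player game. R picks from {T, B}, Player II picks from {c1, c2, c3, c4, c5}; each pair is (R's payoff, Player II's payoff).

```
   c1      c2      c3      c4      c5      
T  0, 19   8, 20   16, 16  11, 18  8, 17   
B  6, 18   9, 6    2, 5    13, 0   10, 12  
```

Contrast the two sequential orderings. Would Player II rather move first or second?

If R leads: Player II's best replies are T→c2, B→c1; R's induced payoffs 8, 6; outcome (T, c2), payoffs (8, 20).
If Player II leads: R's best replies are c1→B, c2→B, c3→T, c4→B, c5→B; Player II's induced payoffs 18, 6, 16, 0, 12; outcome (B, c1), payoffs (6, 18).
Player II gets 18 moving first and 20 moving second, so Player II prefers to move second.

second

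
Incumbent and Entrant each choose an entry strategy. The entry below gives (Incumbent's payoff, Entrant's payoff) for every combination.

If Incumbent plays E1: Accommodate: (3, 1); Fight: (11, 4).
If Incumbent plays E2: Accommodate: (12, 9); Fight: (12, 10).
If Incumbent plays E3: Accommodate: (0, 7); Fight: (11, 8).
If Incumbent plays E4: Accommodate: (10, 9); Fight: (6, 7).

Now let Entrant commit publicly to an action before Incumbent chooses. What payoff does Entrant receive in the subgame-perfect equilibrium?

10

Solve by backward induction (Entrant leads).
- Accommodate: Incumbent compares 3, 12, 0, 10 and picks E2; Entrant would get 9.
- Fight: Incumbent compares 11, 12, 11, 6 and picks E2; Entrant would get 10.
Maximizing over 9, 10, Entrant chooses Fight. Subgame-perfect outcome: (E2, Fight) with payoffs (12, 10).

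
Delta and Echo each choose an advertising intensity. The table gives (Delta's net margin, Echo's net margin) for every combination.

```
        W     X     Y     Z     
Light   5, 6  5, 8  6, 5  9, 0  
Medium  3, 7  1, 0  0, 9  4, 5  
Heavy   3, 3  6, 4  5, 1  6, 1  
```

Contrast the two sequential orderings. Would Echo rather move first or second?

If Delta leads: Echo's best replies are Light→X, Medium→Y, Heavy→X; Delta's induced payoffs 5, 0, 6; outcome (Heavy, X), payoffs (6, 4).
If Echo leads: Delta's best replies are W→Light, X→Heavy, Y→Light, Z→Light; Echo's induced payoffs 6, 4, 5, 0; outcome (Light, W), payoffs (5, 6).
Echo gets 6 moving first and 4 moving second, so Echo prefers to move first.

first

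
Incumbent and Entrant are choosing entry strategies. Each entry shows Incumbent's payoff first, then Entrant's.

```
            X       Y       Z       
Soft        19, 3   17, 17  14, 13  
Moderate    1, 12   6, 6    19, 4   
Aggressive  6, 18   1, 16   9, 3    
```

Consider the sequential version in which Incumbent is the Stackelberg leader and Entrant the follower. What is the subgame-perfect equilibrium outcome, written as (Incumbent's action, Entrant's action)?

(Soft, Y)

Work backward from Entrant's decision.
- Soft → Entrant plays Y (best of 3, 17, 13); Incumbent gets 17.
- Moderate → Entrant plays X (best of 12, 6, 4); Incumbent gets 1.
- Aggressive → Entrant plays X (best of 18, 16, 3); Incumbent gets 6.
Among 17, 1, 6, the best is 17 at Soft. Subgame-perfect outcome: (Soft, Y) with payoffs (17, 17).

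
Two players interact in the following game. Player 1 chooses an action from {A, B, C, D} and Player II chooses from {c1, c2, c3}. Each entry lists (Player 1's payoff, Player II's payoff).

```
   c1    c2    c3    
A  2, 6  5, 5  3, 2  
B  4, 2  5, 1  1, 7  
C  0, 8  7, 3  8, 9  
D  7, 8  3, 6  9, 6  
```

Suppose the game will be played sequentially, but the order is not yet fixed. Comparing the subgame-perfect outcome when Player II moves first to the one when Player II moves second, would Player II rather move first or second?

second

If Player 1 leads: Player II's best replies are A→c1, B→c3, C→c3, D→c1; Player 1's induced payoffs 2, 1, 8, 7; outcome (C, c3), payoffs (8, 9).
If Player II leads: Player 1's best replies are c1→D, c2→C, c3→D; Player II's induced payoffs 8, 3, 6; outcome (D, c1), payoffs (7, 8).
Player II gets 8 moving first and 9 moving second, so Player II prefers to move second.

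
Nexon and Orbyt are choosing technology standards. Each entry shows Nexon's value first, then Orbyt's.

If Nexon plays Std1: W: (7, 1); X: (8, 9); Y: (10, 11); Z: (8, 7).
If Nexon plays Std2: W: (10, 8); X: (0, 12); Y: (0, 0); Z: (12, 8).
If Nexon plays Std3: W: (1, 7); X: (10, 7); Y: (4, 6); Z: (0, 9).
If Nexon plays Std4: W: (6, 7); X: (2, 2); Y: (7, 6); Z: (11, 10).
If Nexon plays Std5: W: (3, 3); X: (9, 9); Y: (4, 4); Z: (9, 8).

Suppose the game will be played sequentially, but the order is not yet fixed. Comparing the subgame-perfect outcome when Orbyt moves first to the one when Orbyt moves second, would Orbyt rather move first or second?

If Nexon leads: Orbyt's best replies are Std1→Y, Std2→X, Std3→Z, Std4→Z, Std5→X; Nexon's induced payoffs 10, 0, 0, 11, 9; outcome (Std4, Z), payoffs (11, 10).
If Orbyt leads: Nexon's best replies are W→Std2, X→Std3, Y→Std1, Z→Std2; Orbyt's induced payoffs 8, 7, 11, 8; outcome (Std1, Y), payoffs (10, 11).
Orbyt gets 11 moving first and 10 moving second, so Orbyt prefers to move first.

first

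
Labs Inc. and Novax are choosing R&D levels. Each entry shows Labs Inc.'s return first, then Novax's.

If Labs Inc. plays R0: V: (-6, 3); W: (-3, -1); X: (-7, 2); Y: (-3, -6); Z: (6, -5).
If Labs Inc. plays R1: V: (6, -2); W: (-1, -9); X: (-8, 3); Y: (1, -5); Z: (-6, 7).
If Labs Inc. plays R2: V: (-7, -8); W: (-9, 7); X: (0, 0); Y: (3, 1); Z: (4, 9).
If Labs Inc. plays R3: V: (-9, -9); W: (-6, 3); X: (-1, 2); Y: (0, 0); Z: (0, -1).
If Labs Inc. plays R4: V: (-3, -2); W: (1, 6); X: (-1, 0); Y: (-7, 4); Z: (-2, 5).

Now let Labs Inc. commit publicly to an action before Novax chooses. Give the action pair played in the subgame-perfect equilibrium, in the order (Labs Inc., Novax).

Work backward from Novax's decision.
- R0: BR = V, leader payoff -6.
- R1: BR = Z, leader payoff -6.
- R2: BR = Z, leader payoff 4.
- R3: BR = W, leader payoff -6.
- R4: BR = W, leader payoff 1.
Maximizing over -6, -6, 4, -6, 1, Labs Inc. chooses R2. Subgame-perfect outcome: (R2, Z) with payoffs (4, 9).

(R2, Z)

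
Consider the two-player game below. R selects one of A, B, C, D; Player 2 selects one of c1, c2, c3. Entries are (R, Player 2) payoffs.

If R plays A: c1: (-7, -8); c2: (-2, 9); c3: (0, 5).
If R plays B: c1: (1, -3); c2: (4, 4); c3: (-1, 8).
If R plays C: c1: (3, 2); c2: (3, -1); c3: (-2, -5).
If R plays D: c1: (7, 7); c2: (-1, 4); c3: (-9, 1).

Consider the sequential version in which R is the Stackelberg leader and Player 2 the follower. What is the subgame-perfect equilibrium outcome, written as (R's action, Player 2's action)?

Backward induction with R moving first.
- A: Player 2 compares -8, 9, 5 and picks c2; R would get -2.
- B: Player 2 compares -3, 4, 8 and picks c3; R would get -1.
- C: Player 2 compares 2, -1, -5 and picks c1; R would get 3.
- D: Player 2 compares 7, 4, 1 and picks c1; R would get 7.
Maximizing over -2, -1, 3, 7, R chooses D. Subgame-perfect outcome: (D, c1) with payoffs (7, 7).

(D, c1)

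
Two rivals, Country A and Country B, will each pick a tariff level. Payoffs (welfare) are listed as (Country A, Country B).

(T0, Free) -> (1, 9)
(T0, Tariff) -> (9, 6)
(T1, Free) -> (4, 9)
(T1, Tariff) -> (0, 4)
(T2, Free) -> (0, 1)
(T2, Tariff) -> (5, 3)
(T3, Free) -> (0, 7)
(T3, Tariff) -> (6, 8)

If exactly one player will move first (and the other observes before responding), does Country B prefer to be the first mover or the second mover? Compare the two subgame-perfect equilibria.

first

If Country A leads: Country B's best replies are T0→Free, T1→Free, T2→Tariff, T3→Tariff; Country A's induced payoffs 1, 4, 5, 6; outcome (T3, Tariff), payoffs (6, 8).
If Country B leads: Country A's best replies are Free→T1, Tariff→T0; Country B's induced payoffs 9, 6; outcome (T1, Free), payoffs (4, 9).
Country B gets 9 moving first and 8 moving second, so Country B prefers to move first.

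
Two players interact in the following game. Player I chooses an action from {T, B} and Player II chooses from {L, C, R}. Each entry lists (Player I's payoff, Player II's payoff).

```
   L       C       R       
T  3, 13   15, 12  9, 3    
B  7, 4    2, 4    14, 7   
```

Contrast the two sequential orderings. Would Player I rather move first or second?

If Player I leads: Player II's best replies are T→L, B→R; Player I's induced payoffs 3, 14; outcome (B, R), payoffs (14, 7).
If Player II leads: Player I's best replies are L→B, C→T, R→B; Player II's induced payoffs 4, 12, 7; outcome (T, C), payoffs (15, 12).
Player I gets 14 moving first and 15 moving second, so Player I prefers to move second.

second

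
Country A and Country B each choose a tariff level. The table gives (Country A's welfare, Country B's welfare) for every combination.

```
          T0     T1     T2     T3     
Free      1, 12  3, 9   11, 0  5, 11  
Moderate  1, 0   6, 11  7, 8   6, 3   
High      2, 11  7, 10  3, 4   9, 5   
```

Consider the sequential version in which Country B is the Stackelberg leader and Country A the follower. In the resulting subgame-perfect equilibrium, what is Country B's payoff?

11

Country A best-responds to each possible Country B move:
- T0: BR = High, leader payoff 11.
- T1: BR = High, leader payoff 10.
- T2: BR = Free, leader payoff 0.
- T3: BR = High, leader payoff 5.
Maximizing over 11, 10, 0, 5, Country B chooses T0. Subgame-perfect outcome: (High, T0) with payoffs (2, 11).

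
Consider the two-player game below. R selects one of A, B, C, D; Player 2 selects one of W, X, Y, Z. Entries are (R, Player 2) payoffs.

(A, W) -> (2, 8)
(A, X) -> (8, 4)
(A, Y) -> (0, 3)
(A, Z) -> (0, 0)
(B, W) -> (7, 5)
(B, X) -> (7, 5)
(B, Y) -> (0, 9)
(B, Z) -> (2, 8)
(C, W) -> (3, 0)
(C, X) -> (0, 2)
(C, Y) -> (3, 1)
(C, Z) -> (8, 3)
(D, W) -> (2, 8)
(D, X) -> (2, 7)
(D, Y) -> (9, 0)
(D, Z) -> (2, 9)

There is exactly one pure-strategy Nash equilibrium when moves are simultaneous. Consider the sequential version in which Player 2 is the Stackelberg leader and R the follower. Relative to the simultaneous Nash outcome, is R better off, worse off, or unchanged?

Solve by backward induction (Player 2 leads).
- W → R plays B (best of 2, 7, 3, 2); Player 2 gets 5.
- X → R plays A (best of 8, 7, 0, 2); Player 2 gets 4.
- Y → R plays D (best of 0, 0, 3, 9); Player 2 gets 0.
- Z → R plays C (best of 0, 2, 8, 2); Player 2 gets 3.
Maximizing over 5, 4, 0, 3, Player 2 chooses W. Subgame-perfect outcome: (B, W) with payoffs (7, 5).
For the simultaneous game, intersect best replies.
R's best replies: W→B; X→A; Y→D; Z→C.
Player 2's best replies: A→W; B→Y; C→Z; D→Z.
The unique mutual best reply is (C, Z), giving (8, 3).
R earns 7 sequentially versus 8 at the Nash outcome: worse off.

worse off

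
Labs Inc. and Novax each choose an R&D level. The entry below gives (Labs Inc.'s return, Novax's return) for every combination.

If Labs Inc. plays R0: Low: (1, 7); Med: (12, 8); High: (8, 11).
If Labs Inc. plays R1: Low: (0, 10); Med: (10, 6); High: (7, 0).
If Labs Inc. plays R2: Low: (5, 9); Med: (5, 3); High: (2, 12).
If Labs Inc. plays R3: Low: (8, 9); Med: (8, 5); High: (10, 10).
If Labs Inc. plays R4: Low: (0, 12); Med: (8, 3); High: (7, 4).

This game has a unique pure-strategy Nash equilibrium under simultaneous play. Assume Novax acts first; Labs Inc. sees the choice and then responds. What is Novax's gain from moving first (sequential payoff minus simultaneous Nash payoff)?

0

Backward induction with Novax moving first.
- Low: BR = R3, leader payoff 9.
- Med: BR = R0, leader payoff 8.
- High: BR = R3, leader payoff 10.
Maximizing over 9, 8, 10, Novax chooses High. Subgame-perfect outcome: (R3, High) with payoffs (10, 10).
Now find the simultaneous Nash equilibrium.
Labs Inc.'s best replies: Low→R3; Med→R0; High→R3.
Novax's best replies: R0→High; R1→Low; R2→High; R3→High; R4→Low.
Only (R3, High) has each player best-responding; Nash payoffs (10, 10).
Novax's commitment gain: 10 − 10 = 0.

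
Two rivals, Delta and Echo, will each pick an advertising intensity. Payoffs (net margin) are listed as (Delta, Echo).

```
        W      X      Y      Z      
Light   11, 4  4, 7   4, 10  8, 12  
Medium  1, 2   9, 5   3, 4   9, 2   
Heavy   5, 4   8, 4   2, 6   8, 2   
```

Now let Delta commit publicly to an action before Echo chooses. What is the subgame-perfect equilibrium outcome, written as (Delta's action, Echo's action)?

(Medium, X)

Solve by backward induction (Delta leads).
- Light: Echo compares 4, 7, 10, 12 and picks Z; Delta would get 8.
- Medium: Echo compares 2, 5, 4, 2 and picks X; Delta would get 9.
- Heavy: Echo compares 4, 4, 6, 2 and picks Y; Delta would get 2.
Maximizing over 8, 9, 2, Delta chooses Medium. Subgame-perfect outcome: (Medium, X) with payoffs (9, 5).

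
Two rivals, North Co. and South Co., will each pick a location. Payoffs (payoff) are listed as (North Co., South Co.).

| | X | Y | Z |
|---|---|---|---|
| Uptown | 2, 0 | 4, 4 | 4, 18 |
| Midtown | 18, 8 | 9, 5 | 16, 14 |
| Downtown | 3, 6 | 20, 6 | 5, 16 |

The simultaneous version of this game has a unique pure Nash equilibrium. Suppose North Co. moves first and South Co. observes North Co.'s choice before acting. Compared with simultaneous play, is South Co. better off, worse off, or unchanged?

unchanged

Solve by backward induction (North Co. leads).
- Uptown: South Co. compares 0, 4, 18 and picks Z; North Co. would get 4.
- Midtown: South Co. compares 8, 5, 14 and picks Z; North Co. would get 16.
- Downtown: South Co. compares 6, 6, 16 and picks Z; North Co. would get 5.
North Co.'s induced payoffs are 4, 16, 5, so North Co. commits to Midtown. Subgame-perfect outcome: (Midtown, Z) with payoffs (16, 14).
For the simultaneous game, intersect best replies.
North Co.'s best replies: X→Midtown; Y→Downtown; Z→Midtown.
South Co.'s best replies: Uptown→Z; Midtown→Z; Downtown→Z.
Only (Midtown, Z) has each player best-responding; Nash payoffs (16, 14).
South Co. earns 14 sequentially versus 14 at the Nash outcome: unchanged.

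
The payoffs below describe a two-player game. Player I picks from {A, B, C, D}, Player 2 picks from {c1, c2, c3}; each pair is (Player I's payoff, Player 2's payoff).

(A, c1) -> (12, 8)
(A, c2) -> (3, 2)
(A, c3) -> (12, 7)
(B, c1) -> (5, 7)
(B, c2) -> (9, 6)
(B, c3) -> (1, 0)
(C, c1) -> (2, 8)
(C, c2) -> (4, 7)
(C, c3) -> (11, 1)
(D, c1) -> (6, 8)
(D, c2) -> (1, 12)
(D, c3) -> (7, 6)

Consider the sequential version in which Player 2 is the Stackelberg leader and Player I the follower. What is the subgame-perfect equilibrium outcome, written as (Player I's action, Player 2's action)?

Backward induction with Player 2 moving first.
- c1 → Player I plays A (best of 12, 5, 2, 6); Player 2 gets 8.
- c2 → Player I plays B (best of 3, 9, 4, 1); Player 2 gets 6.
- c3 → Player I plays A (best of 12, 1, 11, 7); Player 2 gets 7.
Among 8, 6, 7, the best is 8 at c1. Subgame-perfect outcome: (A, c1) with payoffs (12, 8).

(A, c1)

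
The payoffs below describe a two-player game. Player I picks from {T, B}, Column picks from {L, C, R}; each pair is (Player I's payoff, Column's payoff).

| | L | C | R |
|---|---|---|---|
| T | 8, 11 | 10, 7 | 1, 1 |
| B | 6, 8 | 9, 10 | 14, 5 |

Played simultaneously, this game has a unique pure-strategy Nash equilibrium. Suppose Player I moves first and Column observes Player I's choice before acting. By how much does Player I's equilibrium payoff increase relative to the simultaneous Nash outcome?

Solve by backward induction (Player I leads).
- T: BR = L, leader payoff 8.
- B: BR = C, leader payoff 9.
Among 8, 9, the best is 9 at B. Subgame-perfect outcome: (B, C) with payoffs (9, 10).
For the simultaneous game, intersect best replies.
Player I's best replies: L→T; C→T; R→B.
Column's best replies: T→L; B→C.
The unique mutual best reply is (T, L), giving (8, 11).
Player I's commitment gain: 9 − 8 = 1.

1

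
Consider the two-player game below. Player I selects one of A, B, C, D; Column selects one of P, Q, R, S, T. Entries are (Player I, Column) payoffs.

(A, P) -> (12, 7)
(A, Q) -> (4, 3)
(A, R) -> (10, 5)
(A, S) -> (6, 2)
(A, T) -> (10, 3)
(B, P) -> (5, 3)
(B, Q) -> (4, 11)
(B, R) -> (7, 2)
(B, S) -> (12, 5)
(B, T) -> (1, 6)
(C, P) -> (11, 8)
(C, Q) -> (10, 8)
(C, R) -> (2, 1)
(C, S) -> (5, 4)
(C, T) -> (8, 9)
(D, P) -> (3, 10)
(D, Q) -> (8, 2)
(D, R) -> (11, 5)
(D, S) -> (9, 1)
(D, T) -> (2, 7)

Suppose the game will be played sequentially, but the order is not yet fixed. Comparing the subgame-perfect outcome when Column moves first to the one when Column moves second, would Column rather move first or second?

If Player I leads: Column's best replies are A→P, B→Q, C→T, D→P; Player I's induced payoffs 12, 4, 8, 3; outcome (A, P), payoffs (12, 7).
If Column leads: Player I's best replies are P→A, Q→C, R→D, S→B, T→A; Column's induced payoffs 7, 8, 5, 5, 3; outcome (C, Q), payoffs (10, 8).
Column gets 8 moving first and 7 moving second, so Column prefers to move first.

first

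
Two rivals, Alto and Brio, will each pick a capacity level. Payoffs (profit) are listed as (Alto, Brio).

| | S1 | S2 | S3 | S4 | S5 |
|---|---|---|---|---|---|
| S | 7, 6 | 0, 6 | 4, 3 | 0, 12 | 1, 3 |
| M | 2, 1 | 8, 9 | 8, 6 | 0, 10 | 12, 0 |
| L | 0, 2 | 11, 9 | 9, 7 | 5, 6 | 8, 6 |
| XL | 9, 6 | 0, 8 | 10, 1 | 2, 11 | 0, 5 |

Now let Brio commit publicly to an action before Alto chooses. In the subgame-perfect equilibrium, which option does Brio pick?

Backward induction with Brio moving first.
- S1: BR = XL, leader payoff 6.
- S2: BR = L, leader payoff 9.
- S3: BR = XL, leader payoff 1.
- S4: BR = L, leader payoff 6.
- S5: BR = M, leader payoff 0.
Among 6, 9, 1, 6, 0, the best is 9 at S2. Subgame-perfect outcome: (L, S2) with payoffs (11, 9).

S2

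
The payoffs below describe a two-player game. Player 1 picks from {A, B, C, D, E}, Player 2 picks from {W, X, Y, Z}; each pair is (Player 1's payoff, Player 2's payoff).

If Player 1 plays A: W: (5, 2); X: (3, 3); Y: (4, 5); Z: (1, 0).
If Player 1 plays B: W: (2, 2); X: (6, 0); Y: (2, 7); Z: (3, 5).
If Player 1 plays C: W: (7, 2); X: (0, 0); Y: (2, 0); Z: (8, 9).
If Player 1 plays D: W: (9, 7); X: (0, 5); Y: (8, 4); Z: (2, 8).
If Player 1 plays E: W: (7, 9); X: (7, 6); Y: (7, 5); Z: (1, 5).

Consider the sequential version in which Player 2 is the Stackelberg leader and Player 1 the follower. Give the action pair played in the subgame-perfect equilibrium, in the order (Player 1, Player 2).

Player 1 best-responds to each possible Player 2 move:
- W → Player 1 plays D (best of 5, 2, 7, 9, 7); Player 2 gets 7.
- X → Player 1 plays E (best of 3, 6, 0, 0, 7); Player 2 gets 6.
- Y → Player 1 plays D (best of 4, 2, 2, 8, 7); Player 2 gets 4.
- Z → Player 1 plays C (best of 1, 3, 8, 2, 1); Player 2 gets 9.
Among 7, 6, 4, 9, the best is 9 at Z. Subgame-perfect outcome: (C, Z) with payoffs (8, 9).

(C, Z)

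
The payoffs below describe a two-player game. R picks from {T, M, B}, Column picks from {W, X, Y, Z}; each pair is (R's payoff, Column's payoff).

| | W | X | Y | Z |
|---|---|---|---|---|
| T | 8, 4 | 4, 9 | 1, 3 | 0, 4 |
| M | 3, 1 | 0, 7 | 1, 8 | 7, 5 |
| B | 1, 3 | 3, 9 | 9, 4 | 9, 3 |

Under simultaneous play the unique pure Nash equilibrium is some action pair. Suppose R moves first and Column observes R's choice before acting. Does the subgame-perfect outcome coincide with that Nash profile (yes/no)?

yes

Column best-responds to each possible R move:
- T → Column plays X (best of 4, 9, 3, 4); R gets 4.
- M → Column plays Y (best of 1, 7, 8, 5); R gets 1.
- B → Column plays X (best of 3, 9, 4, 3); R gets 3.
R's induced payoffs are 4, 1, 3, so R commits to T. Subgame-perfect outcome: (T, X) with payoffs (4, 9).
Now find the simultaneous Nash equilibrium.
R's best replies: W→T; X→T; Y→B; Z→B.
Column's best replies: T→X; M→Y; B→X.
The unique mutual best reply is (T, X), giving (4, 9).
Sequential outcome (T, X) coincides with the Nash profile (T, X).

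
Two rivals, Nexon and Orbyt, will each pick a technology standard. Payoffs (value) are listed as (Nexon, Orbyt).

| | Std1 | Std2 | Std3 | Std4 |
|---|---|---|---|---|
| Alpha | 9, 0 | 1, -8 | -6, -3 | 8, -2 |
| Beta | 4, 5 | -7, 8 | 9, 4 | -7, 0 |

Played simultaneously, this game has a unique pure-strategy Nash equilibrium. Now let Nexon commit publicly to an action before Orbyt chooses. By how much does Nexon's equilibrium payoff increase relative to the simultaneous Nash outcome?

0

Work backward from Orbyt's decision.
- Alpha → Orbyt plays Std1 (best of 0, -8, -3, -2); Nexon gets 9.
- Beta → Orbyt plays Std2 (best of 5, 8, 4, 0); Nexon gets -7.
Among 9, -7, the best is 9 at Alpha. Subgame-perfect outcome: (Alpha, Std1) with payoffs (9, 0).
For the simultaneous game, intersect best replies.
Nexon's best replies: Std1→Alpha; Std2→Alpha; Std3→Beta; Std4→Alpha.
Orbyt's best replies: Alpha→Std1; Beta→Std2.
Only (Alpha, Std1) has each player best-responding; Nash payoffs (9, 0).
Nexon's commitment gain: 9 − 9 = 0.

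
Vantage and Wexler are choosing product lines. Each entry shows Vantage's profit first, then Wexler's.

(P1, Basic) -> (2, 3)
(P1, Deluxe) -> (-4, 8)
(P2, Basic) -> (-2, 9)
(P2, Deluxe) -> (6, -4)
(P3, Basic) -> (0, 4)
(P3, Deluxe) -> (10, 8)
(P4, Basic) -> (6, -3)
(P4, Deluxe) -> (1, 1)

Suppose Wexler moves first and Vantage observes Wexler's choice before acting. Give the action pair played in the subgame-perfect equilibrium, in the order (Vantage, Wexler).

(P3, Deluxe)

Work backward from Vantage's decision.
- Basic: BR = P4, leader payoff -3.
- Deluxe: BR = P3, leader payoff 8.
Maximizing over -3, 8, Wexler chooses Deluxe. Subgame-perfect outcome: (P3, Deluxe) with payoffs (10, 8).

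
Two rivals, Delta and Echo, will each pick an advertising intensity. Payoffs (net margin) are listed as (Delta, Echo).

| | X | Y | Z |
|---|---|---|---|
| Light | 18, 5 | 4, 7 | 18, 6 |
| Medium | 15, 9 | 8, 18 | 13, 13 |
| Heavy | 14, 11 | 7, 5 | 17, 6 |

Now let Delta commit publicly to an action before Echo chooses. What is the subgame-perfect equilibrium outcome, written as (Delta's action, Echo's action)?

Work backward from Echo's decision.
- Light → Echo plays Y (best of 5, 7, 6); Delta gets 4.
- Medium → Echo plays Y (best of 9, 18, 13); Delta gets 8.
- Heavy → Echo plays X (best of 11, 5, 6); Delta gets 14.
Maximizing over 4, 8, 14, Delta chooses Heavy. Subgame-perfect outcome: (Heavy, X) with payoffs (14, 11).

(Heavy, X)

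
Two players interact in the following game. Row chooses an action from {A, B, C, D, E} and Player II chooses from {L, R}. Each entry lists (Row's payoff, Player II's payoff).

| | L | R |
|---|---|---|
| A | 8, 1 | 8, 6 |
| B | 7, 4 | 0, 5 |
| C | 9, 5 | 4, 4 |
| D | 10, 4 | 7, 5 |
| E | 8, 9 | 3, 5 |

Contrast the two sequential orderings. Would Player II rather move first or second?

If Row leads: Player II's best replies are A→R, B→R, C→L, D→R, E→L; Row's induced payoffs 8, 0, 9, 7, 8; outcome (C, L), payoffs (9, 5).
If Player II leads: Row's best replies are L→D, R→A; Player II's induced payoffs 4, 6; outcome (A, R), payoffs (8, 6).
Player II gets 6 moving first and 5 moving second, so Player II prefers to move first.

first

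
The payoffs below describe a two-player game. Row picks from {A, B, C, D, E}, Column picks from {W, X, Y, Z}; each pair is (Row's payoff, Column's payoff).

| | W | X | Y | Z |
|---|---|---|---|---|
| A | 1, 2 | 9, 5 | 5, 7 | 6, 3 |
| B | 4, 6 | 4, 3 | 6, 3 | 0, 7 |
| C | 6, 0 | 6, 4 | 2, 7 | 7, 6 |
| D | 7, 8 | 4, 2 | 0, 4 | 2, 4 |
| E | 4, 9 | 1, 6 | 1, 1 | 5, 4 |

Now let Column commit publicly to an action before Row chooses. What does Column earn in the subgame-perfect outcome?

Solve by backward induction (Column leads).
- W: BR = D, leader payoff 8.
- X: BR = A, leader payoff 5.
- Y: BR = B, leader payoff 3.
- Z: BR = C, leader payoff 6.
Column's induced payoffs are 8, 5, 3, 6, so Column commits to W. Subgame-perfect outcome: (D, W) with payoffs (7, 8).

8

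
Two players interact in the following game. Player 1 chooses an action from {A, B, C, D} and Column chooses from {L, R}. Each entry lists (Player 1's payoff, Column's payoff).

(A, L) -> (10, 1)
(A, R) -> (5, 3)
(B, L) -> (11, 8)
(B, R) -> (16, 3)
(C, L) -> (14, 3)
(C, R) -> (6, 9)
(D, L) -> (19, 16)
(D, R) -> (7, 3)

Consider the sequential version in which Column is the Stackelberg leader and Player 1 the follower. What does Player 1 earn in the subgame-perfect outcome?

19

Backward induction with Column moving first.
- L: Player 1 compares 10, 11, 14, 19 and picks D; Column would get 16.
- R: Player 1 compares 5, 16, 6, 7 and picks B; Column would get 3.
Column's induced payoffs are 16, 3, so Column commits to L. Subgame-perfect outcome: (D, L) with payoffs (19, 16).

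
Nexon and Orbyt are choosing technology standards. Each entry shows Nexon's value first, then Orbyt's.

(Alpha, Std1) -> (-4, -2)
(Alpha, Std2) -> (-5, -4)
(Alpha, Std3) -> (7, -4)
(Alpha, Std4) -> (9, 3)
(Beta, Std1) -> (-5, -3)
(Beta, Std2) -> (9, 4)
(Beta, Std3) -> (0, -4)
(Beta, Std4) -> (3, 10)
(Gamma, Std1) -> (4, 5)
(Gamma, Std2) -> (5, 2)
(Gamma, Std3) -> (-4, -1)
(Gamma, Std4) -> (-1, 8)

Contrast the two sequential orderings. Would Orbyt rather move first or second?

If Nexon leads: Orbyt's best replies are Alpha→Std4, Beta→Std4, Gamma→Std4; Nexon's induced payoffs 9, 3, -1; outcome (Alpha, Std4), payoffs (9, 3).
If Orbyt leads: Nexon's best replies are Std1→Gamma, Std2→Beta, Std3→Alpha, Std4→Alpha; Orbyt's induced payoffs 5, 4, -4, 3; outcome (Gamma, Std1), payoffs (4, 5).
Orbyt gets 5 moving first and 3 moving second, so Orbyt prefers to move first.

first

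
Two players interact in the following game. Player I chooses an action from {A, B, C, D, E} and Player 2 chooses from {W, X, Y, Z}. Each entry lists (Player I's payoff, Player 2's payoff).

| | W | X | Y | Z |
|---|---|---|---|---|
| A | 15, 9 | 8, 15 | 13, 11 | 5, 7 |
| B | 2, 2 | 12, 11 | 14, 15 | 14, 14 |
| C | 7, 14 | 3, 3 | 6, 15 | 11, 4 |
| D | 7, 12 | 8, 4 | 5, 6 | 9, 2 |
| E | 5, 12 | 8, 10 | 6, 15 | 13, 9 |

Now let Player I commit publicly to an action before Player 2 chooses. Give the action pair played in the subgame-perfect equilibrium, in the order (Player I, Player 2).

Backward induction with Player I moving first.
- A → Player 2 plays X (best of 9, 15, 11, 7); Player I gets 8.
- B → Player 2 plays Y (best of 2, 11, 15, 14); Player I gets 14.
- C → Player 2 plays Y (best of 14, 3, 15, 4); Player I gets 6.
- D → Player 2 plays W (best of 12, 4, 6, 2); Player I gets 7.
- E → Player 2 plays Y (best of 12, 10, 15, 9); Player I gets 6.
Maximizing over 8, 14, 6, 7, 6, Player I chooses B. Subgame-perfect outcome: (B, Y) with payoffs (14, 15).

(B, Y)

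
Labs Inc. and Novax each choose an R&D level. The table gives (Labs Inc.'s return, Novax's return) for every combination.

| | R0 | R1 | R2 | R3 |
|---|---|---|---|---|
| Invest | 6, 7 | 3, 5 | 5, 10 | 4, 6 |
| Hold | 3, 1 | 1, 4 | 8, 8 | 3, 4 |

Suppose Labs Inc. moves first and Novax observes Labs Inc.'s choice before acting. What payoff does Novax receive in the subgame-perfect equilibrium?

8

Backward induction with Labs Inc. moving first.
- Invest: BR = R2, leader payoff 5.
- Hold: BR = R2, leader payoff 8.
Among 5, 8, the best is 8 at Hold. Subgame-perfect outcome: (Hold, R2) with payoffs (8, 8).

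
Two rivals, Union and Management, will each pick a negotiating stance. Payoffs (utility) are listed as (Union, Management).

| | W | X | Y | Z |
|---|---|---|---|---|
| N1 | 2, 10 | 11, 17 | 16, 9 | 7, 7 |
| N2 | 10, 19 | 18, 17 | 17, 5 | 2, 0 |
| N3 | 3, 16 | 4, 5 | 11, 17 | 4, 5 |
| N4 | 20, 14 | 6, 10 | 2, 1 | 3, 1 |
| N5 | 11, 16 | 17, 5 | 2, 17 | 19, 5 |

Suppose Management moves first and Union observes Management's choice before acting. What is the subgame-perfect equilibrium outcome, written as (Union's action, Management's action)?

Backward induction with Management moving first.
- W → Union plays N4 (best of 2, 10, 3, 20, 11); Management gets 14.
- X → Union plays N2 (best of 11, 18, 4, 6, 17); Management gets 17.
- Y → Union plays N2 (best of 16, 17, 11, 2, 2); Management gets 5.
- Z → Union plays N5 (best of 7, 2, 4, 3, 19); Management gets 5.
Among 14, 17, 5, 5, the best is 17 at X. Subgame-perfect outcome: (N2, X) with payoffs (18, 17).

(N2, X)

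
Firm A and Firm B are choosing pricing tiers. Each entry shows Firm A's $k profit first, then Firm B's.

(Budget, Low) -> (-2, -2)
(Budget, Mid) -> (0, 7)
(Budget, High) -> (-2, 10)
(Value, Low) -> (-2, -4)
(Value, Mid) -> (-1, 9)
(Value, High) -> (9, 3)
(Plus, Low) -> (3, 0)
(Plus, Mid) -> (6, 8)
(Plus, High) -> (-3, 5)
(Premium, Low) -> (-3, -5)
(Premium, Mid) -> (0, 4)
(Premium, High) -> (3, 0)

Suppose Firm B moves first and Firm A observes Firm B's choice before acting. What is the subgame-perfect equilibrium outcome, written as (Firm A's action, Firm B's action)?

(Plus, Mid)

Firm A best-responds to each possible Firm B move:
- Low: BR = Plus, leader payoff 0.
- Mid: BR = Plus, leader payoff 8.
- High: BR = Value, leader payoff 3.
Maximizing over 0, 8, 3, Firm B chooses Mid. Subgame-perfect outcome: (Plus, Mid) with payoffs (6, 8).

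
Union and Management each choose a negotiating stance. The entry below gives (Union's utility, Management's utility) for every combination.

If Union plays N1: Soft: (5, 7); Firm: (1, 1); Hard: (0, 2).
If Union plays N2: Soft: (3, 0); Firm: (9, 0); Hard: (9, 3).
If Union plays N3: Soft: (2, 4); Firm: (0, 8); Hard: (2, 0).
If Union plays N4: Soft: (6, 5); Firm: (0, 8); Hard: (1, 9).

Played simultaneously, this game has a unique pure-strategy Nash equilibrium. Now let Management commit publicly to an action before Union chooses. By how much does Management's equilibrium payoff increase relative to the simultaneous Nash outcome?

2

Backward induction with Management moving first.
- Soft → Union plays N4 (best of 5, 3, 2, 6); Management gets 5.
- Firm → Union plays N2 (best of 1, 9, 0, 0); Management gets 0.
- Hard → Union plays N2 (best of 0, 9, 2, 1); Management gets 3.
Maximizing over 5, 0, 3, Management chooses Soft. Subgame-perfect outcome: (N4, Soft) with payoffs (6, 5).
Now find the simultaneous Nash equilibrium.
Union's best replies: Soft→N4; Firm→N2; Hard→N2.
Management's best replies: N1→Soft; N2→Hard; N3→Firm; N4→Hard.
The unique mutual best reply is (N2, Hard), giving (9, 3).
Management's commitment gain: 5 − 3 = 2.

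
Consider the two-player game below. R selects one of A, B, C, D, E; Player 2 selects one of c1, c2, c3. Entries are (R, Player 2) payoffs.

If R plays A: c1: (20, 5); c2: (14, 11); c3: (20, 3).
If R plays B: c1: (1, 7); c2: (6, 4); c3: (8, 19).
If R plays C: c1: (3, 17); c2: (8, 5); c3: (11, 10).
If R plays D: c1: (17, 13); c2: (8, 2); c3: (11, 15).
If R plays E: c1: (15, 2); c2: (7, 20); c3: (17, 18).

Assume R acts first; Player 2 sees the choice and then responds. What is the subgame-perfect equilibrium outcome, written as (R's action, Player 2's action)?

(A, c2)

Work backward from Player 2's decision.
- A: Player 2 compares 5, 11, 3 and picks c2; R would get 14.
- B: Player 2 compares 7, 4, 19 and picks c3; R would get 8.
- C: Player 2 compares 17, 5, 10 and picks c1; R would get 3.
- D: Player 2 compares 13, 2, 15 and picks c3; R would get 11.
- E: Player 2 compares 2, 20, 18 and picks c2; R would get 7.
Among 14, 8, 3, 11, 7, the best is 14 at A. Subgame-perfect outcome: (A, c2) with payoffs (14, 11).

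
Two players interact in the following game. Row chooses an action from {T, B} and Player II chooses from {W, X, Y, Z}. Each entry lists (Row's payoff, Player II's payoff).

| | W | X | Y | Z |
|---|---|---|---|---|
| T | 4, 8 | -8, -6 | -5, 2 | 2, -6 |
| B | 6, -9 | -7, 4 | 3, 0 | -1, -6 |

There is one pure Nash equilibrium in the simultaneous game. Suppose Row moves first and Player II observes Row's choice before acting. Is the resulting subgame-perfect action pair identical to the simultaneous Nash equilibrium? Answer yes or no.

no

Solve by backward induction (Row leads).
- T → Player II plays W (best of 8, -6, 2, -6); Row gets 4.
- B → Player II plays X (best of -9, 4, 0, -6); Row gets -7.
Row's induced payoffs are 4, -7, so Row commits to T. Subgame-perfect outcome: (T, W) with payoffs (4, 8).
For the simultaneous game, intersect best replies.
Row's best replies: W→B; X→B; Y→B; Z→T.
Player II's best replies: T→W; B→X.
Only (B, X) has each player best-responding; Nash payoffs (-7, 4).
Sequential outcome (T, W) differs from the Nash profile (B, X).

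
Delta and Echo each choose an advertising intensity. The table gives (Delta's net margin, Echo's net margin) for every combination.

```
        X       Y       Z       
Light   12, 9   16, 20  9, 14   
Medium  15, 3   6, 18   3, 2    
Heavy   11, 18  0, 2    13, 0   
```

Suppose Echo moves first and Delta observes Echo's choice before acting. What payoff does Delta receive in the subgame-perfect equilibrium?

Work backward from Delta's decision.
- X: Delta compares 12, 15, 11 and picks Medium; Echo would get 3.
- Y: Delta compares 16, 6, 0 and picks Light; Echo would get 20.
- Z: Delta compares 9, 3, 13 and picks Heavy; Echo would get 0.
Echo's induced payoffs are 3, 20, 0, so Echo commits to Y. Subgame-perfect outcome: (Light, Y) with payoffs (16, 20).

16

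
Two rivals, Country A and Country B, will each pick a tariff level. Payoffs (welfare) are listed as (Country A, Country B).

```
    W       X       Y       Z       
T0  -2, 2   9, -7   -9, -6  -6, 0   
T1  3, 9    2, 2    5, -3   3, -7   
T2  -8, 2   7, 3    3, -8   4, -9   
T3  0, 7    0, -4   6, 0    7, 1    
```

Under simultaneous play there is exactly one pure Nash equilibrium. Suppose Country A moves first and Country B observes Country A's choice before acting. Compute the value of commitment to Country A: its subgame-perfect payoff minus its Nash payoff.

Solve by backward induction (Country A leads).
- T0 → Country B plays W (best of 2, -7, -6, 0); Country A gets -2.
- T1 → Country B plays W (best of 9, 2, -3, -7); Country A gets 3.
- T2 → Country B plays X (best of 2, 3, -8, -9); Country A gets 7.
- T3 → Country B plays W (best of 7, -4, 0, 1); Country A gets 0.
Country A's induced payoffs are -2, 3, 7, 0, so Country A commits to T2. Subgame-perfect outcome: (T2, X) with payoffs (7, 3).
Now find the simultaneous Nash equilibrium.
Country A's best replies: W→T1; X→T0; Y→T3; Z→T3.
Country B's best replies: T0→W; T1→W; T2→X; T3→W.
The unique mutual best reply is (T1, W), giving (3, 9).
Country A's commitment gain: 7 − 3 = 4.

4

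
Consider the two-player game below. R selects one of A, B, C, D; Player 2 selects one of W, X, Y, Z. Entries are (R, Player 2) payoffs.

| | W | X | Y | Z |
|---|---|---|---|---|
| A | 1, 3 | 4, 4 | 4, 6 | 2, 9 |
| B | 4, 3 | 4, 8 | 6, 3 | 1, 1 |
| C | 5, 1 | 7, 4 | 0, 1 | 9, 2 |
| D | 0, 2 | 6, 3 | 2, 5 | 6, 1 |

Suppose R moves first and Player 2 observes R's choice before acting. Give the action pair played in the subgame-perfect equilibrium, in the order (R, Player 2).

(C, X)

Solve by backward induction (R leads).
- A → Player 2 plays Z (best of 3, 4, 6, 9); R gets 2.
- B → Player 2 plays X (best of 3, 8, 3, 1); R gets 4.
- C → Player 2 plays X (best of 1, 4, 1, 2); R gets 7.
- D → Player 2 plays Y (best of 2, 3, 5, 1); R gets 2.
R's induced payoffs are 2, 4, 7, 2, so R commits to C. Subgame-perfect outcome: (C, X) with payoffs (7, 4).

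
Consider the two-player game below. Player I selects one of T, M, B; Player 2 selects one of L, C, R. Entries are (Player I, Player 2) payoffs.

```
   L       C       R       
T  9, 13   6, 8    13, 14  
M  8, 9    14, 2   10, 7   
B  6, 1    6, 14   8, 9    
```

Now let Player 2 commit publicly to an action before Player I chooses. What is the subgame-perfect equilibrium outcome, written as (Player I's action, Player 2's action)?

Work backward from Player I's decision.
- L → Player I plays T (best of 9, 8, 6); Player 2 gets 13.
- C → Player I plays M (best of 6, 14, 6); Player 2 gets 2.
- R → Player I plays T (best of 13, 10, 8); Player 2 gets 14.
Among 13, 2, 14, the best is 14 at R. Subgame-perfect outcome: (T, R) with payoffs (13, 14).

(T, R)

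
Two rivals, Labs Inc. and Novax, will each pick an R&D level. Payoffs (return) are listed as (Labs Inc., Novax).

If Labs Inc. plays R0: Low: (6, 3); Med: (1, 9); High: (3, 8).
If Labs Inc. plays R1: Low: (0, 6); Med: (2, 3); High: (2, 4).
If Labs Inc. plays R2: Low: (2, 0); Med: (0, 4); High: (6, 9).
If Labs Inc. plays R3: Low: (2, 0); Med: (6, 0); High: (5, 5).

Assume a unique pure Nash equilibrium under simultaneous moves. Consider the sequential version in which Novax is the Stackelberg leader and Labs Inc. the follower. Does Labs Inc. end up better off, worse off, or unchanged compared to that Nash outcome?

Labs Inc. best-responds to each possible Novax move:
- Low → Labs Inc. plays R0 (best of 6, 0, 2, 2); Novax gets 3.
- Med → Labs Inc. plays R3 (best of 1, 2, 0, 6); Novax gets 0.
- High → Labs Inc. plays R2 (best of 3, 2, 6, 5); Novax gets 9.
Among 3, 0, 9, the best is 9 at High. Subgame-perfect outcome: (R2, High) with payoffs (6, 9).
For the simultaneous game, intersect best replies.
Labs Inc.'s best replies: Low→R0; Med→R3; High→R2.
Novax's best replies: R0→Med; R1→Low; R2→High; R3→High.
Only (R2, High) has each player best-responding; Nash payoffs (6, 9).
Labs Inc. earns 6 sequentially versus 6 at the Nash outcome: unchanged.

unchanged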